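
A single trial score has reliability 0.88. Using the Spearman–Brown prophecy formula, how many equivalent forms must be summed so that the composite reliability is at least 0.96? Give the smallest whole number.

4

k ≥ ρ*(1−ρ₁)/(ρ₁(1−ρ*)) = 0.96·0.12 / (0.88·0.04) = 3.273.
Smallest integer k = 4.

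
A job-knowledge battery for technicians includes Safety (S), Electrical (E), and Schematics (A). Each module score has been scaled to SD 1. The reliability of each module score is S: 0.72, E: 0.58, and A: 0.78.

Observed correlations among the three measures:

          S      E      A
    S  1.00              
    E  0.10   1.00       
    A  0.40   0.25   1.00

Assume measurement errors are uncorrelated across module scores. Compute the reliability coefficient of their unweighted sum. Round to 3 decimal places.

Var(S+E+A) = 3 + 2·[0.10 + 0.40 + 0.25] = 3 + 1.5 = 4.5.
Under uncorrelated errors the observed covariances equal the true-score covariances, so only the own-variance terms attenuate.
True-score variance = [0.72 + 0.58 + 0.78] + 1.5 = 2.08 + 1.5 = 3.58.
Reliability = 3.58 / 4.5 = 0.796.

0.796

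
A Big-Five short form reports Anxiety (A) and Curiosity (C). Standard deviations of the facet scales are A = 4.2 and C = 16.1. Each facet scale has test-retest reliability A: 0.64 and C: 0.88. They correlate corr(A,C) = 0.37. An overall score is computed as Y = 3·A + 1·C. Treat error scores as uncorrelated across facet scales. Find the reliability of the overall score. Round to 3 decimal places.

0.845

Var(Y) = 3²·4.2² + 16.1² + 2·[3·4.2·16.1·0.37] = 417.97 + 150.116 = 568.086.
Under uncorrelated errors the observed covariances equal the true-score covariances, so only the own-variance terms attenuate.
True-score variance = [3²·4.2²·0.64 + 16.1²·0.88] + 150.116 = 329.711 + 150.116 = 479.828.
Reliability = 479.828 / 568.086 = 0.845.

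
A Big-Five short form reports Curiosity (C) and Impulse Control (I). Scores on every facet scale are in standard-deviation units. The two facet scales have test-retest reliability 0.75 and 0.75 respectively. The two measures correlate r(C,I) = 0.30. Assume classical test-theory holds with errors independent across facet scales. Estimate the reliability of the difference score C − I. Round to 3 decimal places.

Var(C−I) = 1 + 1 − 2·0.30 = 2 − 0.6 = 1.4.
Because errors are independent across components, Cov(Tᵢ,Tⱼ) = Cov(Xᵢ,Xⱼ); the off-diagonal part of the true-score variance is the same as above.
True-score variance = [0.75 + 0.75] − 0.6 = 1.5 − 0.6 = 0.9.
Reliability = 0.9 / 1.4 = 0.643.

0.643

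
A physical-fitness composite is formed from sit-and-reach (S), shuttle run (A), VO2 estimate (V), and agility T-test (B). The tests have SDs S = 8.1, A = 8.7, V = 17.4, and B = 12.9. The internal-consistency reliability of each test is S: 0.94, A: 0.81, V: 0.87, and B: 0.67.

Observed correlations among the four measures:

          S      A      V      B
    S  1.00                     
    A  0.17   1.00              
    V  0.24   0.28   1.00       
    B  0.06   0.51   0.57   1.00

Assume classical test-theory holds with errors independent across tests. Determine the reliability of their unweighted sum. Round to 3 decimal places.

0.904

Var(S+A+V+B) = 8.1² + 8.7² + 17.4² + 12.9² + 2·[8.1·8.7·0.17 + 8.1·17.4·0.24 + 8.1·12.9·0.06 + 8.7·17.4·0.28 + 8.7·12.9·0.51 + 17.4·12.9·0.57] = 610.47 + 559.282 = 1169.75.
Under uncorrelated errors the observed covariances equal the true-score covariances, so only the own-variance terms attenuate.
True-score variance = [8.1²·0.94 + 8.7²·0.81 + 17.4²·0.87 + 12.9²·0.67] + 559.282 = 497.878 + 559.282 = 1057.16.
Reliability = 1057.16 / 1169.75 = 0.904.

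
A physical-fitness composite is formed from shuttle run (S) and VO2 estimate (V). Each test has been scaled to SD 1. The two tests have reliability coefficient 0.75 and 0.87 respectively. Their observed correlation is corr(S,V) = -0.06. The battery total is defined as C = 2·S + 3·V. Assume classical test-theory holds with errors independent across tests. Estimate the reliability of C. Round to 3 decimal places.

Var(C) = 2² + 3² + 2·[6·(-0.06)] = 13 − 0.72 = 12.28.
With uncorrelated errors the cross-covariances are all true-score covariance, so they carry over unchanged; only the diagonal terms shrink to ρᵢσᵢ².
True-score variance = [2²·0.75 + 3²·0.87] − 0.72 = 10.83 − 0.72 = 10.11.
Reliability = 10.11 / 12.28 = 0.823.

0.823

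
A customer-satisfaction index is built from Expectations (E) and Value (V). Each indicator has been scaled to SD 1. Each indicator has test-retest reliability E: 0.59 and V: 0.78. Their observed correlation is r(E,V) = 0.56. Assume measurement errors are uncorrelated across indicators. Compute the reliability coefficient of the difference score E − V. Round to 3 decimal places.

0.284

Var(E−V) = 1 + 1 − 2·0.56 = 2 − 1.12 = 0.88.
Under uncorrelated errors the observed covariances equal the true-score covariances, so only the own-variance terms attenuate.
True-score variance = [0.59 + 0.78] − 1.12 = 1.37 − 1.12 = 0.25.
Reliability = 0.25 / 0.88 = 0.284.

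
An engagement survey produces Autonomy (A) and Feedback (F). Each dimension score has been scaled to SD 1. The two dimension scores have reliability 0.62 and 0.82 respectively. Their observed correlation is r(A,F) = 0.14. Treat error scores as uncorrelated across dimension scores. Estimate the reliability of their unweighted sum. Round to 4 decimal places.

Var(A+F) = 2 + 2·[0.14] = 2 + 0.28 = 2.28.
Because errors are independent across components, Cov(Tᵢ,Tⱼ) = Cov(Xᵢ,Xⱼ); the off-diagonal part of the true-score variance is the same as above.
True-score variance = [0.62 + 0.82] + 0.28 = 1.44 + 0.28 = 1.72.
Reliability = 1.72 / 2.28 = 0.7544.

0.7544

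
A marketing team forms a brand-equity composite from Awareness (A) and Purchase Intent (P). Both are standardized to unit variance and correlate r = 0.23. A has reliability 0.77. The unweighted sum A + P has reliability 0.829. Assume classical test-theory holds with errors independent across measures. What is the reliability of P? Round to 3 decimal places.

0.809

Var(A+P) = 2 + 2·0.23 = 2.460.
True-score variance = ρ_A + ρ_P + 2·0.23, so 0.829 = (0.77 + ρ_P + 0.46) / 2.460.
ρ_P = 0.829·2.460 − 0.77 − 0.46 = 0.809.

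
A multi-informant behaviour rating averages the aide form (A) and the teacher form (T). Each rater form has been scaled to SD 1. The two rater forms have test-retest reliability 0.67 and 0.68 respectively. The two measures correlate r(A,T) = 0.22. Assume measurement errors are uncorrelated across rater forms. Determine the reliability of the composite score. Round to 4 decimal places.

Var(A+T) = 2 + 2·[0.22] = 2 + 0.44 = 2.44.
Because errors are independent across components, Cov(Tᵢ,Tⱼ) = Cov(Xᵢ,Xⱼ); the off-diagonal part of the true-score variance is the same as above.
True-score variance = [0.67 + 0.68] + 0.44 = 1.35 + 0.44 = 1.79.
Reliability = 1.79 / 2.44 = 0.7336.

0.7336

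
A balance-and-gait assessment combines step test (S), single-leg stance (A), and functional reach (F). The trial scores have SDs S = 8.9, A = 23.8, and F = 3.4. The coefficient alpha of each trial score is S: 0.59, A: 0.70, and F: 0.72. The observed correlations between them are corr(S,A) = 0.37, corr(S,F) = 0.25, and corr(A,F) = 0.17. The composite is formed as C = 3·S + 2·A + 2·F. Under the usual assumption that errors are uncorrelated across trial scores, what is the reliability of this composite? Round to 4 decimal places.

0.7636

Var(C) = 3²·8.9² + 2²·23.8² + 2²·3.4² + 2·[6·8.9·23.8·0.37 + 6·8.9·3.4·0.25 + 4·23.8·3.4·0.17] = 3024.89 + 1141.31 = 4166.2.
With uncorrelated errors the cross-covariances are all true-score covariance, so they carry over unchanged; only the diagonal terms shrink to ρᵢσᵢ².
True-score variance = [3²·8.9²·0.59 + 2²·23.8²·0.70 + 2²·3.4²·0.72] + 1141.31 = 2039.93 + 1141.31 = 3181.24.
Reliability = 3181.24 / 4166.2 = 0.7636.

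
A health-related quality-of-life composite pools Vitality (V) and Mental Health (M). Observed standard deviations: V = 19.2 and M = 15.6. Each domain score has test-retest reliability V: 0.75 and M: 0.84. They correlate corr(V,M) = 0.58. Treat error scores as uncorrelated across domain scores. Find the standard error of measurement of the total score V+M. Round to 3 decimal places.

Var(total) = 612 + 347.443 = 959.443.
True-score variance = 480.902 + 347.443 = 828.346, so reliability = 0.8634.
Error variance = 959.443 − 828.346 = 131.098; SEM = √131.098 = 11.450.

11.450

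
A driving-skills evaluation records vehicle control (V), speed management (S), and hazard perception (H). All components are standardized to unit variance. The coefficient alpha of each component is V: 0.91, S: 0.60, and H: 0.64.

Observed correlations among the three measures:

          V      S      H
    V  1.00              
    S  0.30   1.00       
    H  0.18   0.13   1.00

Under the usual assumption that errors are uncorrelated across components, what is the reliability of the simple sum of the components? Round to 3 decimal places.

Var(V+S+H) = 3 + 2·[0.30 + 0.18 + 0.13] = 3 + 1.22 = 4.22.
With uncorrelated errors the cross-covariances are all true-score covariance, so they carry over unchanged; only the diagonal terms shrink to ρᵢσᵢ².
True-score variance = [0.91 + 0.60 + 0.64] + 1.22 = 2.15 + 1.22 = 3.37.
Reliability = 3.37 / 4.22 = 0.799.

0.799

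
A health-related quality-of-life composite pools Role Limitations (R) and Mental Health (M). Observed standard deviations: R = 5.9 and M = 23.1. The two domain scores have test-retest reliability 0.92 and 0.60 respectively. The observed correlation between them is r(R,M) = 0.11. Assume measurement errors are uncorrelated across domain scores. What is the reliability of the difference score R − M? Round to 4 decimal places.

Var(R−M) = 5.9² + 23.1² − 2·5.9·23.1·0.11 = 568.42 − 29.9838 = 538.436.
With uncorrelated errors the cross-covariances are all true-score covariance, so they carry over unchanged; only the diagonal terms shrink to ρᵢσᵢ².
True-score variance = [5.9²·0.92 + 23.1²·0.60] − 29.9838 = 352.191 − 29.9838 = 322.207.
Reliability = 322.207 / 538.436 = 0.5984.

0.5984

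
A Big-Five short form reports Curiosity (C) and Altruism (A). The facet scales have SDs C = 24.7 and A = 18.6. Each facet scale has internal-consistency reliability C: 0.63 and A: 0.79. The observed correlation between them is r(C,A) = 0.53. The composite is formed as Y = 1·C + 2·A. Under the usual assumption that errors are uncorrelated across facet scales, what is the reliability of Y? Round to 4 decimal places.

0.8260

Var(Y) = 24.7² + 2²·18.6² + 2·[2·24.7·18.6·0.53] = 1993.93 + 973.97 = 2967.9.
With uncorrelated errors the cross-covariances are all true-score covariance, so they carry over unchanged; only the diagonal terms shrink to ρᵢσᵢ².
True-score variance = [24.7²·0.63 + 2²·18.6²·0.79] + 973.97 = 1477.59 + 973.97 = 2451.56.
Reliability = 2451.56 / 2967.9 = 0.8260.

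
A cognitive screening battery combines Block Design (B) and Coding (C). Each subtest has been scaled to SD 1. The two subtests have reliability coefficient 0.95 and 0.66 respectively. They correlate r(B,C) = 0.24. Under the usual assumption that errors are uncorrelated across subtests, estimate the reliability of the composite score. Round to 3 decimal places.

Var(B+C) = 2 + 2·[0.24] = 2 + 0.48 = 2.48.
With uncorrelated errors the cross-covariances are all true-score covariance, so they carry over unchanged; only the diagonal terms shrink to ρᵢσᵢ².
True-score variance = [0.95 + 0.66] + 0.48 = 1.61 + 0.48 = 2.09.
Reliability = 2.09 / 2.48 = 0.843.

0.843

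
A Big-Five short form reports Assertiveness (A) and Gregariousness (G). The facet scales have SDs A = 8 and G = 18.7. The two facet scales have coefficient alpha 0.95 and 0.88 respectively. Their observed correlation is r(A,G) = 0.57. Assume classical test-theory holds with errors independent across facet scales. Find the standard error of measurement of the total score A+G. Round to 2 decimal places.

6.72

Var(total) = 413.69 + 170.544 = 584.234.
True-score variance = 368.527 + 170.544 = 539.071, so reliability = 0.9227.
Error variance = 584.234 − 539.071 = 45.1628; SEM = √45.1628 = 6.72.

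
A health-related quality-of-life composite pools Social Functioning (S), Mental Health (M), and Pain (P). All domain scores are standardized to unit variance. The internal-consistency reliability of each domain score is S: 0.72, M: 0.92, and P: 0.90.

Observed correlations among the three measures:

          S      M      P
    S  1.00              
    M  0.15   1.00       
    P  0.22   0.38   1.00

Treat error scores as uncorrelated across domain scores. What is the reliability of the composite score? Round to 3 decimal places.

0.898

Var(S+M+P) = 3 + 2·[0.15 + 0.22 + 0.38] = 3 + 1.5 = 4.5.
Under uncorrelated errors the observed covariances equal the true-score covariances, so only the own-variance terms attenuate.
True-score variance = [0.72 + 0.92 + 0.90] + 1.5 = 2.54 + 1.5 = 4.04.
Reliability = 4.04 / 4.5 = 0.898.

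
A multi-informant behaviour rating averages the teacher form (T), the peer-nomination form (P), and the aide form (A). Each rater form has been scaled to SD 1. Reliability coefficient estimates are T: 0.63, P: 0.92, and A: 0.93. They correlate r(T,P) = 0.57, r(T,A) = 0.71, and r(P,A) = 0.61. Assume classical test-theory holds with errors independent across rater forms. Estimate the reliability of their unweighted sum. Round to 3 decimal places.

Var(T+P+A) = 3 + 2·[0.57 + 0.71 + 0.61] = 3 + 3.78 = 6.78.
With uncorrelated errors the cross-covariances are all true-score covariance, so they carry over unchanged; only the diagonal terms shrink to ρᵢσᵢ².
True-score variance = [0.63 + 0.92 + 0.93] + 3.78 = 2.48 + 3.78 = 6.26.
Reliability = 6.26 / 6.78 = 0.923.

0.923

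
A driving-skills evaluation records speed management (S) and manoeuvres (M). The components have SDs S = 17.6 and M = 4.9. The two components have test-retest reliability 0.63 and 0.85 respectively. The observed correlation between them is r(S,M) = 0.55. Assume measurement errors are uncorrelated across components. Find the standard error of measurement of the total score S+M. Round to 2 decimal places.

10.87

Var(total) = 333.77 + 94.864 = 428.634.
True-score variance = 215.557 + 94.864 = 310.421, so reliability = 0.7242.
Error variance = 428.634 − 310.421 = 118.213; SEM = √118.213 = 10.87.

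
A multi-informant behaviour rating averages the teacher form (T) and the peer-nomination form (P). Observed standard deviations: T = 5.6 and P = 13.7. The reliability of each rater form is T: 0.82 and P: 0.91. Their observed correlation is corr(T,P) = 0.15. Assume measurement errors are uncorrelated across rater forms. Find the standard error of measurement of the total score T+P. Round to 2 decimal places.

Var(total) = 219.05 + 23.016 = 242.066.
True-score variance = 196.513 + 23.016 = 219.529, so reliability = 0.9069.
Error variance = 242.066 − 219.529 = 22.5369; SEM = √22.5369 = 4.75.

4.75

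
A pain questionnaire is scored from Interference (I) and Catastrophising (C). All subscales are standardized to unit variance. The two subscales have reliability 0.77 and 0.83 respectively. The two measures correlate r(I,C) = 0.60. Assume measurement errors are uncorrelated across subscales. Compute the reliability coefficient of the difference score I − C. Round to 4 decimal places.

Var(I−C) = 1 + 1 − 2·0.60 = 2 − 1.2 = 0.8.
Under uncorrelated errors the observed covariances equal the true-score covariances, so only the own-variance terms attenuate.
True-score variance = [0.77 + 0.83] − 1.2 = 1.6 − 1.2 = 0.4.
Reliability = 0.4 / 0.8 = 0.5000.

0.5000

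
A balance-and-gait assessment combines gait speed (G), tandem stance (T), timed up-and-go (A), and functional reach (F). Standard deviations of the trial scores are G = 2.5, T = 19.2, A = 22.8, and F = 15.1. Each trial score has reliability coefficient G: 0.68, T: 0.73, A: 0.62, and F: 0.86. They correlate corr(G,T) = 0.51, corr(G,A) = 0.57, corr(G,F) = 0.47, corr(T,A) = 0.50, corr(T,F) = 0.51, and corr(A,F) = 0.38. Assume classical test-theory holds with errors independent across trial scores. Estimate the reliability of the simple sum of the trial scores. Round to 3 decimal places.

Var(G+T+A+F) = 2.5² + 19.2² + 22.8² + 15.1² + 2·[2.5·19.2·0.51 + 2.5·22.8·0.57 + 2.5·15.1·0.47 + 19.2·22.8·0.50 + 19.2·15.1·0.51 + 22.8·15.1·0.38] = 1122.74 + 1144.56 = 2267.3.
Under uncorrelated errors the observed covariances equal the true-score covariances, so only the own-variance terms attenuate.
True-score variance = [2.5²·0.68 + 19.2²·0.73 + 22.8²·0.62 + 15.1²·0.86] + 1144.56 = 791.747 + 1144.56 = 1936.3.
Reliability = 1936.3 / 2267.3 = 0.854.

0.854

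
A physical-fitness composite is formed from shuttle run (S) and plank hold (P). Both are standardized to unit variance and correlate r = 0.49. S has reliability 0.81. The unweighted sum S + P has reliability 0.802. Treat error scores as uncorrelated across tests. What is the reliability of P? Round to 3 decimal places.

Var(S+P) = 2 + 2·0.49 = 2.980.
True-score variance = ρ_S + ρ_P + 2·0.49, so 0.802 = (0.81 + ρ_P + 0.98) / 2.980.
ρ_P = 0.802·2.980 − 0.81 − 0.98 = 0.600.

0.600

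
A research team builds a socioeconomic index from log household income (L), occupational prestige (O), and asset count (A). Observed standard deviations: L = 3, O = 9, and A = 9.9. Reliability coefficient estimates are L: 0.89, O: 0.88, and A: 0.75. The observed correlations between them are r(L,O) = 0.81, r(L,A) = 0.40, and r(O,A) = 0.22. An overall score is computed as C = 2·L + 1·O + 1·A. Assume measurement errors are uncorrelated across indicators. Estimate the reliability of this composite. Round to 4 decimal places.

Var(C) = 2²·3² + 9² + 9.9² + 2·[2·3·9·0.81 + 2·3·9.9·0.40 + 9·9.9·0.22] = 215.01 + 174.204 = 389.214.
Because errors are independent across components, Cov(Tᵢ,Tⱼ) = Cov(Xᵢ,Xⱼ); the off-diagonal part of the true-score variance is the same as above.
True-score variance = [2²·3²·0.89 + 9²·0.88 + 9.9²·0.75] + 174.204 = 176.828 + 174.204 = 351.032.
Reliability = 351.032 / 389.214 = 0.9019.

0.9019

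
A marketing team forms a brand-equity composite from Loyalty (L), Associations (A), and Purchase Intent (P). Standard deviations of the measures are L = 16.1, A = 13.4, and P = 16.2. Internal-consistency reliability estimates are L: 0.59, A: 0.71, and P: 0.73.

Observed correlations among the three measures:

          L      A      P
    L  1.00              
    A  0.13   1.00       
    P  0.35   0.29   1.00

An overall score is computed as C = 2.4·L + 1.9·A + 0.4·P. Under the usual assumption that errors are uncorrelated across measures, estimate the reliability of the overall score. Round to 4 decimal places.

Var(C) = 2.4²·16.1² + 1.9²·13.4² + 0.4²·16.2² + 2·[4.56·16.1·13.4·0.13 + 0.96·16.1·16.2·0.35 + 0.76·13.4·16.2·0.29] = 2183.25 + 526.741 = 2709.99.
Under uncorrelated errors the observed covariances equal the true-score covariances, so only the own-variance terms attenuate.
True-score variance = [2.4²·16.1²·0.59 + 1.9²·13.4²·0.71 + 0.4²·16.2²·0.73] + 526.741 = 1371.78 + 526.741 = 1898.52.
Reliability = 1898.52 / 2709.99 = 0.7006.

0.7006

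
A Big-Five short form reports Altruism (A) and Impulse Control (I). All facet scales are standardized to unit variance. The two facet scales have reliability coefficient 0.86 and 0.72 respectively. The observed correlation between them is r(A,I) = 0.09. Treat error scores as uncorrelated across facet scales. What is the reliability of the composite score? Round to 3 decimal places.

Var(A+I) = 2 + 2·[0.09] = 2 + 0.18 = 2.18.
Under uncorrelated errors the observed covariances equal the true-score covariances, so only the own-variance terms attenuate.
True-score variance = [0.86 + 0.72] + 0.18 = 1.58 + 0.18 = 1.76.
Reliability = 1.76 / 2.18 = 0.807.

0.807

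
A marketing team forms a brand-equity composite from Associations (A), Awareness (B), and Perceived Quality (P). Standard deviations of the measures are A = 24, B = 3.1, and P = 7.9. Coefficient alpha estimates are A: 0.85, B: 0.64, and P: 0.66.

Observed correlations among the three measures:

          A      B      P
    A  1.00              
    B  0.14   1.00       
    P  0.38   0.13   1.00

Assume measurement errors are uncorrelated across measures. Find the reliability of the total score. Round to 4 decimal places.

0.8644

Var(A+B+P) = 24² + 3.1² + 7.9² + 2·[24·3.1·0.14 + 24·7.9·0.38 + 3.1·7.9·0.13] = 648.02 + 171.295 = 819.315.
Under uncorrelated errors the observed covariances equal the true-score covariances, so only the own-variance terms attenuate.
True-score variance = [24²·0.85 + 3.1²·0.64 + 7.9²·0.66] + 171.295 = 536.941 + 171.295 = 708.236.
Reliability = 708.236 / 819.315 = 0.8644.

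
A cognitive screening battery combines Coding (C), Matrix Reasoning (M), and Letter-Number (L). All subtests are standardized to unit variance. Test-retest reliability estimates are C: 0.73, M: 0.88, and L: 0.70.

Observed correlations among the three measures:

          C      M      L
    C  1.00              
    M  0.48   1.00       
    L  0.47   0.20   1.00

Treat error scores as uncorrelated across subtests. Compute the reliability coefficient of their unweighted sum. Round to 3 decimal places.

0.870

Var(C+M+L) = 3 + 2·[0.48 + 0.47 + 0.20] = 3 + 2.3 = 5.3.
Because errors are independent across components, Cov(Tᵢ,Tⱼ) = Cov(Xᵢ,Xⱼ); the off-diagonal part of the true-score variance is the same as above.
True-score variance = [0.73 + 0.88 + 0.70] + 2.3 = 2.31 + 2.3 = 4.61.
Reliability = 4.61 / 5.3 = 0.870.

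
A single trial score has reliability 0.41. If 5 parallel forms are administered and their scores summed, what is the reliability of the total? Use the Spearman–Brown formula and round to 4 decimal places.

ρ_k = kρ / (1 + (k−1)ρ) = 5·0.41 / (1 + 4·0.41) = 2.050 / 2.640 = 0.7765.

0.7765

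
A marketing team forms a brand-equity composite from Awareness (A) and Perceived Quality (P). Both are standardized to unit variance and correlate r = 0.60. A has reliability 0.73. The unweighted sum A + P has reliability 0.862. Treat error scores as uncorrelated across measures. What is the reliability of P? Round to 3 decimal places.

Var(A+P) = 2 + 2·0.60 = 3.200.
True-score variance = ρ_A + ρ_P + 2·0.60, so 0.862 = (0.73 + ρ_P + 1.20) / 3.200.
ρ_P = 0.862·3.200 − 0.73 − 1.20 = 0.828.

0.828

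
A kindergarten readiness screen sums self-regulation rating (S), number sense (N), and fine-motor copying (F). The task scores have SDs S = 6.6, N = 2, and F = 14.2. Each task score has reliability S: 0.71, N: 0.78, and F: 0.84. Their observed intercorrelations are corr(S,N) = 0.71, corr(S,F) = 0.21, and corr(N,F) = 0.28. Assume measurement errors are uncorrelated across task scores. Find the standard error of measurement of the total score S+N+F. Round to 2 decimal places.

6.77

Var(total) = 249.2 + 74.0104 = 323.21.
True-score variance = 203.425 + 74.0104 = 277.436, so reliability = 0.8584.
Error variance = 323.21 − 277.436 = 45.7748; SEM = √45.7748 = 6.77.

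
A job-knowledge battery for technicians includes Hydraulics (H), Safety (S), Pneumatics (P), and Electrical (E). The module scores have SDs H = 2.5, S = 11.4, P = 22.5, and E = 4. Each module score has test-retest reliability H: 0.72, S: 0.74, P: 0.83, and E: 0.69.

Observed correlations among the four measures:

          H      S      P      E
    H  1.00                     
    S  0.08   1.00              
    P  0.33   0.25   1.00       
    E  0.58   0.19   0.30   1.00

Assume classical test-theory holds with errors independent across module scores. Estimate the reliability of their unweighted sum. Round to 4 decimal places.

0.8611

Var(H+S+P+E) = 2.5² + 11.4² + 22.5² + 4² + 2·[2.5·11.4·0.08 + 2.5·22.5·0.33 + 2.5·4·0.58 + 11.4·22.5·0.25 + 11.4·4·0.19 + 22.5·4·0.30] = 658.46 + 252.863 = 911.323.
Under uncorrelated errors the observed covariances equal the true-score covariances, so only the own-variance terms attenuate.
True-score variance = [2.5²·0.72 + 11.4²·0.74 + 22.5²·0.83 + 4²·0.69] + 252.863 = 531.898 + 252.863 = 784.761.
Reliability = 784.761 / 911.323 = 0.8611.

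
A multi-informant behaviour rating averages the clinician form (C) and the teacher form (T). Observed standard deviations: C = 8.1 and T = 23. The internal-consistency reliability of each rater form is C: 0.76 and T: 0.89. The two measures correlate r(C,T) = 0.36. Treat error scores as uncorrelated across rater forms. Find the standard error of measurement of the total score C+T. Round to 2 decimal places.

Var(total) = 594.61 + 134.136 = 728.746.
True-score variance = 520.674 + 134.136 = 654.81, so reliability = 0.8985.
Error variance = 728.746 − 654.81 = 73.9364; SEM = √73.9364 = 8.60.

8.60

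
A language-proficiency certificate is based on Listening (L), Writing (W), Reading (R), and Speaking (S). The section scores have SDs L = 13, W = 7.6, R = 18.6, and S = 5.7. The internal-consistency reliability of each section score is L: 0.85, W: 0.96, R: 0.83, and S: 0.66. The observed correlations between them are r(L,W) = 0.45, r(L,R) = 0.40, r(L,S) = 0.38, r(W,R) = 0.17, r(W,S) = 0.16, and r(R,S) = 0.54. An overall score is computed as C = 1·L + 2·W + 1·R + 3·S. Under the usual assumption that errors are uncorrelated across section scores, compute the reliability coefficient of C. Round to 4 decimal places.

Var(C) = 13² + 2²·7.6² + 18.6² + 3²·5.7² + 2·[2·13·7.6·0.45 + 13·18.6·0.40 + 3·13·5.7·0.38 + 2·7.6·18.6·0.17 + 6·7.6·5.7·0.16 + 3·18.6·5.7·0.54] = 1038.41 + 1063.03 = 2101.44.
With uncorrelated errors the cross-covariances are all true-score covariance, so they carry over unchanged; only the diagonal terms shrink to ρᵢσᵢ².
True-score variance = [13²·0.85 + 2²·7.6²·0.96 + 18.6²·0.83 + 3²·5.7²·0.66] + 1063.03 = 845.586 + 1063.03 = 1908.62.
Reliability = 1908.62 / 2101.44 = 0.9082.

0.9082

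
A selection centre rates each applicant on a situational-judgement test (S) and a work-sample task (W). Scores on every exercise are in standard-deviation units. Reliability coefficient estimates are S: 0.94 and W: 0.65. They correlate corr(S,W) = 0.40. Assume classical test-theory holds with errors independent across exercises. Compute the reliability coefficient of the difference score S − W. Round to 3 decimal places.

Var(S−W) = 1 + 1 − 2·0.40 = 2 − 0.8 = 1.2.
Because errors are independent across components, Cov(Tᵢ,Tⱼ) = Cov(Xᵢ,Xⱼ); the off-diagonal part of the true-score variance is the same as above.
True-score variance = [0.94 + 0.65] − 0.8 = 1.59 − 0.8 = 0.79.
Reliability = 0.79 / 1.2 = 0.658.

0.658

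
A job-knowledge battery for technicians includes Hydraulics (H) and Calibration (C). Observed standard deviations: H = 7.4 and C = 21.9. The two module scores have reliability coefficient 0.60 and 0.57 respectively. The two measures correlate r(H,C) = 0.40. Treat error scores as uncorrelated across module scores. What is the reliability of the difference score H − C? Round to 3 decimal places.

0.436

Var(H−C) = 7.4² + 21.9² − 2·7.4·21.9·0.40 = 534.37 − 129.648 = 404.722.
Because errors are independent across components, Cov(Tᵢ,Tⱼ) = Cov(Xᵢ,Xⱼ); the off-diagonal part of the true-score variance is the same as above.
True-score variance = [7.4²·0.60 + 21.9²·0.57] − 129.648 = 306.234 − 129.648 = 176.586.
Reliability = 176.586 / 404.722 = 0.436.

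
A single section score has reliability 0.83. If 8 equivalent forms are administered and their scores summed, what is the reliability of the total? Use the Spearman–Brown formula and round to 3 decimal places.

0.975

ρ_k = kρ / (1 + (k−1)ρ) = 8·0.83 / (1 + 7·0.83) = 6.640 / 6.810 = 0.975.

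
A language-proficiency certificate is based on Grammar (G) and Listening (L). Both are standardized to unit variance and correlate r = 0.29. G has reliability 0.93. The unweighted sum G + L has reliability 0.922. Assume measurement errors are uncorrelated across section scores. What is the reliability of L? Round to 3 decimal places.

Var(G+L) = 2 + 2·0.29 = 2.580.
True-score variance = ρ_G + ρ_L + 2·0.29, so 0.922 = (0.93 + ρ_L + 0.58) / 2.580.
ρ_L = 0.922·2.580 − 0.93 − 0.58 = 0.869.

0.869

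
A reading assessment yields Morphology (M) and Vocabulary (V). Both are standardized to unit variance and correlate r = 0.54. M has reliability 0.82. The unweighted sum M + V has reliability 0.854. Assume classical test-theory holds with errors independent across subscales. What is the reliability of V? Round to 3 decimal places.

Var(M+V) = 2 + 2·0.54 = 3.080.
True-score variance = ρ_M + ρ_V + 2·0.54, so 0.854 = (0.82 + ρ_V + 1.08) / 3.080.
ρ_V = 0.854·3.080 − 0.82 − 1.08 = 0.730.

0.730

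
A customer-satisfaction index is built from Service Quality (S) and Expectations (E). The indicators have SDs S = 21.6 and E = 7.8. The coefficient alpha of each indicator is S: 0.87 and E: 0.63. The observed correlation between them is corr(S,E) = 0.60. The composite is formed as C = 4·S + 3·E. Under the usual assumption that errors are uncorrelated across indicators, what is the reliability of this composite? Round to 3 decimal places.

0.888

Var(C) = 4²·21.6² + 3²·7.8² + 2·[12·21.6·7.8·0.60] = 8012.52 + 2426.11 = 10438.6.
Under uncorrelated errors the observed covariances equal the true-score covariances, so only the own-variance terms attenuate.
True-score variance = [4²·21.6²·0.87 + 3²·7.8²·0.63] + 2426.11 = 6839.48 + 2426.11 = 9265.59.
Reliability = 9265.59 / 10438.6 = 0.888.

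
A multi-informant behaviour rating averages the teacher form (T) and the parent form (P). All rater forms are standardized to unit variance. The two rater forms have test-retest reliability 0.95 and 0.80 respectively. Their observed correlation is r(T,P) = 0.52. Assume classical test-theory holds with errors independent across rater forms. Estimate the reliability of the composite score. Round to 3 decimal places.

0.918

Var(T+P) = 2 + 2·[0.52] = 2 + 1.04 = 3.04.
With uncorrelated errors the cross-covariances are all true-score covariance, so they carry over unchanged; only the diagonal terms shrink to ρᵢσᵢ².
True-score variance = [0.95 + 0.80] + 1.04 = 1.75 + 1.04 = 2.79.
Reliability = 2.79 / 3.04 = 0.918.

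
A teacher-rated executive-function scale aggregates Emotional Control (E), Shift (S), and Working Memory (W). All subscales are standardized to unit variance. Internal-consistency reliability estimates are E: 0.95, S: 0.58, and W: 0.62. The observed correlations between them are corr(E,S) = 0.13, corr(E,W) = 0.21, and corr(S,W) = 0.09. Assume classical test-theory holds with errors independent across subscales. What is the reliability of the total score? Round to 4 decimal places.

Var(E+S+W) = 3 + 2·[0.13 + 0.21 + 0.09] = 3 + 0.86 = 3.86.
Because errors are independent across components, Cov(Tᵢ,Tⱼ) = Cov(Xᵢ,Xⱼ); the off-diagonal part of the true-score variance is the same as above.
True-score variance = [0.95 + 0.58 + 0.62] + 0.86 = 2.15 + 0.86 = 3.01.
Reliability = 3.01 / 3.86 = 0.7798.

0.7798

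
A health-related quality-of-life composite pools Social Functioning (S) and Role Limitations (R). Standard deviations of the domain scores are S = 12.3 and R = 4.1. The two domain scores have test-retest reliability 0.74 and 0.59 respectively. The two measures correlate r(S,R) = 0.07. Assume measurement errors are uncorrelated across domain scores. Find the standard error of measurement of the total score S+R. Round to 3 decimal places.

6.799

Var(total) = 168.1 + 7.0602 = 175.16.
True-score variance = 121.873 + 7.0602 = 128.933, so reliability = 0.7361.
Error variance = 175.16 − 128.933 = 46.2275; SEM = √46.2275 = 6.799.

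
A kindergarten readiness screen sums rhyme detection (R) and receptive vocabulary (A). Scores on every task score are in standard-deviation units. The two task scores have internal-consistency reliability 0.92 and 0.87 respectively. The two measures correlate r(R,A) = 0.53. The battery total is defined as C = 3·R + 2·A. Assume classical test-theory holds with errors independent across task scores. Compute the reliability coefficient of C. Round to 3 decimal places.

Var(C) = 3² + 2² + 2·[6·0.53] = 13 + 6.36 = 19.36.
Because errors are independent across components, Cov(Tᵢ,Tⱼ) = Cov(Xᵢ,Xⱼ); the off-diagonal part of the true-score variance is the same as above.
True-score variance = [3²·0.92 + 2²·0.87] + 6.36 = 11.76 + 6.36 = 18.12.
Reliability = 18.12 / 19.36 = 0.936.

0.936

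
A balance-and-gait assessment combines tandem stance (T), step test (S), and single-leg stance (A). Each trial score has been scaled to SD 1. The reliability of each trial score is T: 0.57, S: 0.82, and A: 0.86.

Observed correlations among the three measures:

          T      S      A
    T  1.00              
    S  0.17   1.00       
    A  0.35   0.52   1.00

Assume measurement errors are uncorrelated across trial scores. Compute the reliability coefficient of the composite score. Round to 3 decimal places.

Var(T+S+A) = 3 + 2·[0.17 + 0.35 + 0.52] = 3 + 2.08 = 5.08.
Because errors are independent across components, Cov(Tᵢ,Tⱼ) = Cov(Xᵢ,Xⱼ); the off-diagonal part of the true-score variance is the same as above.
True-score variance = [0.57 + 0.82 + 0.86] + 2.08 = 2.25 + 2.08 = 4.33.
Reliability = 4.33 / 5.08 = 0.852.

0.852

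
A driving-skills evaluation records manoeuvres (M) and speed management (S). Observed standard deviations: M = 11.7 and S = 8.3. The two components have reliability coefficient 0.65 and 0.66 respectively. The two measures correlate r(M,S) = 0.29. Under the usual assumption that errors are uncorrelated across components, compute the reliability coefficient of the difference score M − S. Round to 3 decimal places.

Var(M−S) = 11.7² + 8.3² − 2·11.7·8.3·0.29 = 205.78 − 56.3238 = 149.456.
With uncorrelated errors the cross-covariances are all true-score covariance, so they carry over unchanged; only the diagonal terms shrink to ρᵢσᵢ².
True-score variance = [11.7²·0.65 + 8.3²·0.66] − 56.3238 = 134.446 − 56.3238 = 78.1221.
Reliability = 78.1221 / 149.456 = 0.523.

0.523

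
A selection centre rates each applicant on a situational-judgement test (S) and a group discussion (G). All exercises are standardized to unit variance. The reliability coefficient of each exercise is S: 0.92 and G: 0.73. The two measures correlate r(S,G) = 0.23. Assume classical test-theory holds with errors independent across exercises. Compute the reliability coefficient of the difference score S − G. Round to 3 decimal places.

Var(S−G) = 1 + 1 − 2·0.23 = 2 − 0.46 = 1.54.
With uncorrelated errors the cross-covariances are all true-score covariance, so they carry over unchanged; only the diagonal terms shrink to ρᵢσᵢ².
True-score variance = [0.92 + 0.73] − 0.46 = 1.65 − 0.46 = 1.19.
Reliability = 1.19 / 1.54 = 0.773.

0.773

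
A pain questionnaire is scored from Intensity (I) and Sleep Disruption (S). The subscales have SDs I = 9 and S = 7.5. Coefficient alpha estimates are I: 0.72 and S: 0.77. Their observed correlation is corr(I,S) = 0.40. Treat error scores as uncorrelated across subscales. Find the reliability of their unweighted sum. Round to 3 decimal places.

0.814

Var(I+S) = 9² + 7.5² + 2·[9·7.5·0.40] = 137.25 + 54 = 191.25.
With uncorrelated errors the cross-covariances are all true-score covariance, so they carry over unchanged; only the diagonal terms shrink to ρᵢσᵢ².
True-score variance = [9²·0.72 + 7.5²·0.77] + 54 = 101.632 + 54 = 155.632.
Reliability = 155.632 / 191.25 = 0.814.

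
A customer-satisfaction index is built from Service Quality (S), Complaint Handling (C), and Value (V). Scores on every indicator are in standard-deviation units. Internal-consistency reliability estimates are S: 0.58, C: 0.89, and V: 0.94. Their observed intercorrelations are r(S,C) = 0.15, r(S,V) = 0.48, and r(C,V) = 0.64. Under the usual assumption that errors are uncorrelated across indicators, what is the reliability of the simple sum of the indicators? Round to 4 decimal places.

Var(S+C+V) = 3 + 2·[0.15 + 0.48 + 0.64] = 3 + 2.54 = 5.54.
With uncorrelated errors the cross-covariances are all true-score covariance, so they carry over unchanged; only the diagonal terms shrink to ρᵢσᵢ².
True-score variance = [0.58 + 0.89 + 0.94] + 2.54 = 2.41 + 2.54 = 4.95.
Reliability = 4.95 / 5.54 = 0.8935.

0.8935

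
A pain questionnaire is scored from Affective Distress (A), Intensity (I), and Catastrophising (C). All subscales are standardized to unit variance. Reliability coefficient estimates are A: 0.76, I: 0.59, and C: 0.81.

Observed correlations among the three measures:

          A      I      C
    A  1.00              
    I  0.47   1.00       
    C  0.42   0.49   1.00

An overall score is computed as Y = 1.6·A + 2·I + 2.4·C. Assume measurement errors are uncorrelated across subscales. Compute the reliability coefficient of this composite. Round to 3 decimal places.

0.856

Var(Y) = 1.6² + 2² + 2.4² + 2·[3.2·0.47 + 3.84·0.42 + 4.8·0.49] = 12.32 + 10.9376 = 23.2576.
Under uncorrelated errors the observed covariances equal the true-score covariances, so only the own-variance terms attenuate.
True-score variance = [1.6²·0.76 + 2²·0.59 + 2.4²·0.81] + 10.9376 = 8.9712 + 10.9376 = 19.9088.
Reliability = 19.9088 / 23.2576 = 0.856.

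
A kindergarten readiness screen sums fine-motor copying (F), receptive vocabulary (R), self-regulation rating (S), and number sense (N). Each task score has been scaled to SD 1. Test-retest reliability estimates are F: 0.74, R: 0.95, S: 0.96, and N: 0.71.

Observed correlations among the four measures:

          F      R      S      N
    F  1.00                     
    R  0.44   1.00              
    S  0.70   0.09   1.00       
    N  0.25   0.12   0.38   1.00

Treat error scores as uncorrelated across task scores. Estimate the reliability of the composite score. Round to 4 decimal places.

0.9196

Var(F+R+S+N) = 4 + 2·[0.44 + 0.70 + 0.25 + 0.09 + 0.12 + 0.38] = 4 + 3.96 = 7.96.
With uncorrelated errors the cross-covariances are all true-score covariance, so they carry over unchanged; only the diagonal terms shrink to ρᵢσᵢ².
True-score variance = [0.74 + 0.95 + 0.96 + 0.71] + 3.96 = 3.36 + 3.96 = 7.32.
Reliability = 7.32 / 7.96 = 0.9196.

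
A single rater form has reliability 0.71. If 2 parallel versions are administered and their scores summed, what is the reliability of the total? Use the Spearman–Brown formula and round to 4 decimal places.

0.8304

ρ_k = kρ / (1 + (k−1)ρ) = 2·0.71 / (1 + 1·0.71) = 1.420 / 1.710 = 0.8304.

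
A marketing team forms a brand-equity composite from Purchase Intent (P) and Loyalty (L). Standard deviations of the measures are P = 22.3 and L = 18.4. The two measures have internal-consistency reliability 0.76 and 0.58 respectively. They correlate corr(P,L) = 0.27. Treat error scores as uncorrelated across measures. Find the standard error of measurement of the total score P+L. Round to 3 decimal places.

Var(total) = 835.85 + 221.573 = 1057.42.
True-score variance = 574.305 + 221.573 = 795.878, so reliability = 0.7527.
Error variance = 1057.42 − 795.878 = 261.545; SEM = √261.545 = 16.172.

16.172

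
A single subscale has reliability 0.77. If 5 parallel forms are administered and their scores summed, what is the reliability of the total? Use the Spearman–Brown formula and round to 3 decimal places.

0.944

ρ_k = kρ / (1 + (k−1)ρ) = 5·0.77 / (1 + 4·0.77) = 3.850 / 4.080 = 0.944.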